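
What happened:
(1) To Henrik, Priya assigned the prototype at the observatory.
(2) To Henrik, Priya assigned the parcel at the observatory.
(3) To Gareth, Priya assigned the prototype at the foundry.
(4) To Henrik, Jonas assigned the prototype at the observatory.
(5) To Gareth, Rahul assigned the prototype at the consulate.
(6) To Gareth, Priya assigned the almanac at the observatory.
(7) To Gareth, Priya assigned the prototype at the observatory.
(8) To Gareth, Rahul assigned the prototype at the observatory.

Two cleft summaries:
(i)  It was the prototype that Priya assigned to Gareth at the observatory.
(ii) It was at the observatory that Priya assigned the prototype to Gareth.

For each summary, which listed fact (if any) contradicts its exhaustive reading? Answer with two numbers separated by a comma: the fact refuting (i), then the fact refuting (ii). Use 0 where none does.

6, 3

Summary (i) focuses "the prototype" (the thing); background agent = Priya, recipient = Gareth, setting = at the observatory. Fact (6) matches that background with thing = the almanac — refutes (i).
Summary (ii) focuses "at the observatory" (the setting); background agent = Priya, thing = the prototype, recipient = Gareth. Fact (3) matches that background with setting = at the foundry — refutes (ii).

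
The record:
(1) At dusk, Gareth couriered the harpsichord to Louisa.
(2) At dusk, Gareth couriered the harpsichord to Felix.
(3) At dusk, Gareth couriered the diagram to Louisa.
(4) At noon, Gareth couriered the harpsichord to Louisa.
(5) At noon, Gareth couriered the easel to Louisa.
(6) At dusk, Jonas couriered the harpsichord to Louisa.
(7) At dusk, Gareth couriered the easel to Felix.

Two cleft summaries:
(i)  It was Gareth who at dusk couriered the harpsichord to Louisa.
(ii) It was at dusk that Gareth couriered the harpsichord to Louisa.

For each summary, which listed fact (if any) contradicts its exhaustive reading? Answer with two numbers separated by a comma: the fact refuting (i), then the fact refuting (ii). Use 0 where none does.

6, 4

Summary (i) focuses "Gareth" (the agent); background thing = the harpsichord, recipient = Louisa, setting = at dusk. Fact (6) matches that background with agent = Jonas — refutes (i).
Summary (ii) focuses "at dusk" (the setting); background agent = Gareth, thing = the harpsichord, recipient = Louisa. Fact (4) matches that background with setting = at noon — refutes (ii).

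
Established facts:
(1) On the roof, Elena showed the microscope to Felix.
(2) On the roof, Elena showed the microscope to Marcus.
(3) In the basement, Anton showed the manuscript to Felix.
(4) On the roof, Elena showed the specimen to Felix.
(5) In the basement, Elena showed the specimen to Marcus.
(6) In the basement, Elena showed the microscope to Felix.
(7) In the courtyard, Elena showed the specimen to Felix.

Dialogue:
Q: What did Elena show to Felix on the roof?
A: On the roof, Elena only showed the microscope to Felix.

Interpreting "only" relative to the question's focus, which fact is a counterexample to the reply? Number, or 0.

The question "What did ...?" targets the thing, so in the reply the focus falls on "the microscope".
"Only" then excludes alternative things while the background — Elena as agent and Felix as recipient and on the roof as setting — is held fixed.
Fact (4) keeps Elena as agent and Felix as recipient and on the roof as setting but has thing = the specimen; that refutes the reply.
(Fact (6) would refute a reading with focus on the setting — but that is not what the question asks.)

4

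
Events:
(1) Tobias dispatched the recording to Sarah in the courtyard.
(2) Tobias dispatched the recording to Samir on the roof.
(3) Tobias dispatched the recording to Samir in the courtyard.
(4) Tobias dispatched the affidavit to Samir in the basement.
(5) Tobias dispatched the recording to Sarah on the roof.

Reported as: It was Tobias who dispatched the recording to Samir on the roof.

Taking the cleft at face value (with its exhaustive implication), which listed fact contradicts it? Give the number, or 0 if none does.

Focus of the cleft: "Tobias" (the agent). Presupposed background: thing = the recording, recipient = Samir, setting = on the roof.
The exhaustive reading says no other agent fits that background.
No listed fact matches the background with a different agent. Exhaustivity holds.

0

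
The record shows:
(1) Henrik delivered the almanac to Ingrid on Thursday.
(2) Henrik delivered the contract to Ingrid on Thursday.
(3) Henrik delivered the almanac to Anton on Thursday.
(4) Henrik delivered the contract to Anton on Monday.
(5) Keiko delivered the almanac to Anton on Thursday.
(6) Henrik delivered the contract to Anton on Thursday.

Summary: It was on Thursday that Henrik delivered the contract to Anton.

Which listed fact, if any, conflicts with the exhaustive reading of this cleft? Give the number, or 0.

Focus of the cleft: "on Thursday" (the setting). Presupposed background: same agent, thing, recipient (Henrik / the contract / Anton).
Exhaustivity: on Thursday is the only setting satisfying that background.
But fact (4) also has same agent, thing, recipient (Henrik / the contract / Anton), with setting = on Monday — so the exhaustive reading fails.

4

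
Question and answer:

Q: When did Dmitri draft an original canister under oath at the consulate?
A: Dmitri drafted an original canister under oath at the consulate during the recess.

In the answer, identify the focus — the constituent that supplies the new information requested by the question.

The wh-word "when" asks about the time.
In the answer, "Dmitri", "an original canister", "under oath" and "at the consulate" are given — repeated from the question.
The constituent filling the time gap is "during the recess"; that is the focus and would carry nuclear stress.

during the recess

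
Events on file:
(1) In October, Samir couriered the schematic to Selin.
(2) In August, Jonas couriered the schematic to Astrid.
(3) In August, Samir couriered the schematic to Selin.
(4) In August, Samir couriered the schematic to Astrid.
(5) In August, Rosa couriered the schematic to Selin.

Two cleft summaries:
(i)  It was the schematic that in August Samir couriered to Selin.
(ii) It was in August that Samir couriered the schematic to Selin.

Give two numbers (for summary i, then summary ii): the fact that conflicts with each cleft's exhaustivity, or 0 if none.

(i): focus "the schematic". No fact shares same agent, recipient, setting (Samir / Selin / in August) with a different thing. 0.
(ii): focus "in August". Looking for same agent, thing, recipient (Samir / the schematic / Selin) with some other setting — fact (1) has in October there. Refuted.

0, 1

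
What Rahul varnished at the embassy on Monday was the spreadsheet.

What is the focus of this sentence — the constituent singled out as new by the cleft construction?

the spreadsheet

In a pseudo-cleft "What ... was X", the post-copular constituent X is the focus.
Here the focus is "the spreadsheet". The backgrounded (presupposed) material includes "Rahul", "at the embassy" and "on Monday".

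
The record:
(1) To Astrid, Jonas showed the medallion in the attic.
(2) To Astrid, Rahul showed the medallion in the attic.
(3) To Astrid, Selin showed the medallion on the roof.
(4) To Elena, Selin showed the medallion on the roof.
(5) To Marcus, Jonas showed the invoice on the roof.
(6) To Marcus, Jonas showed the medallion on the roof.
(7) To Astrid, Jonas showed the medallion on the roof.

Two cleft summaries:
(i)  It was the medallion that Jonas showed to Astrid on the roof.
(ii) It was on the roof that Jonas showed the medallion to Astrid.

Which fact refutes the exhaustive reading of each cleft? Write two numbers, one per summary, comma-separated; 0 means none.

Summary (i) focuses "the medallion" (the thing); background Jonas as agent and Astrid as recipient and on the roof as setting. No fact matches that background with a different thing, so 0.
Summary (ii) focuses "on the roof" (the setting); background Jonas as agent and the medallion as thing and Astrid as recipient. Fact (1) matches that background with setting = in the attic — refutes (ii).

0, 1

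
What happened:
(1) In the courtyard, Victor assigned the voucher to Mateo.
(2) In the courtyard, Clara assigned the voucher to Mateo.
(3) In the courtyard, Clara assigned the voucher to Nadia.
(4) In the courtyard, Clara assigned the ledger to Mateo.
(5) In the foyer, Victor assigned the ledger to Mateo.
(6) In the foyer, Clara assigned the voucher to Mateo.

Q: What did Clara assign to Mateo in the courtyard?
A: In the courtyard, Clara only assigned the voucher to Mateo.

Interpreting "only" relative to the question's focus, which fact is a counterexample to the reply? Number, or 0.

4

Answering "What did ...?" puts focus on the thing — here, "the voucher".
So "only" ranges over things; the rest (same agent, recipient, setting (Clara / Mateo / in the courtyard)) is presupposed.
Fact (4) keeps same agent, recipient, setting (Clara / Mateo / in the courtyard) but has thing = the ledger; that refutes the reply.
(Fact (3) would refute a reading with focus on the recipient — but that is not what the question asks.)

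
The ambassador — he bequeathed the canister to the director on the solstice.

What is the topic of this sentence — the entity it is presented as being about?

The construction explicitly marks "the ambassador" as what the sentence is about — the topic.
The remainder of the clause is the comment (what is said about the topic).

the ambassador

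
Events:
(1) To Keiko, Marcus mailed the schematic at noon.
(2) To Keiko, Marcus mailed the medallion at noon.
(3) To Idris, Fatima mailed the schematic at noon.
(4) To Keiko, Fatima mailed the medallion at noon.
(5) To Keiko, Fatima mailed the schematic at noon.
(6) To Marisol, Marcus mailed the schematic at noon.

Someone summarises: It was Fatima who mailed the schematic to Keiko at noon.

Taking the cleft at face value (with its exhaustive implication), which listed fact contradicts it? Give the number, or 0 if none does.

1

The cleft puts "Fatima" in focus and presupposes the open proposition with same thing, recipient, setting (the schematic / Keiko / at noon).
The exhaustive reading says no other agent fits that background.
Fact (1) shares the background but with agent = Marcus; exhaustivity is violated.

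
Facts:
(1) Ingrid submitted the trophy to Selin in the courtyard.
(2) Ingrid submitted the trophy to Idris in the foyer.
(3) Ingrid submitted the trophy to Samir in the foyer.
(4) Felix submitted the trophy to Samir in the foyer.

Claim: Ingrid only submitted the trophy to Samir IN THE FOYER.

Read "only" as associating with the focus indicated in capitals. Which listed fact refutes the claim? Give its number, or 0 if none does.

0

The capitals mark "in the foyer" as focus. So "only" rules out other settings, with the rest (Ingrid as agent and the trophy as thing and Samir as recipient) as background.
No fact matches Ingrid as agent and the trophy as thing and Samir as recipient with a different setting — every other fact differs on at least one backgrounded slot. So no fact refutes it.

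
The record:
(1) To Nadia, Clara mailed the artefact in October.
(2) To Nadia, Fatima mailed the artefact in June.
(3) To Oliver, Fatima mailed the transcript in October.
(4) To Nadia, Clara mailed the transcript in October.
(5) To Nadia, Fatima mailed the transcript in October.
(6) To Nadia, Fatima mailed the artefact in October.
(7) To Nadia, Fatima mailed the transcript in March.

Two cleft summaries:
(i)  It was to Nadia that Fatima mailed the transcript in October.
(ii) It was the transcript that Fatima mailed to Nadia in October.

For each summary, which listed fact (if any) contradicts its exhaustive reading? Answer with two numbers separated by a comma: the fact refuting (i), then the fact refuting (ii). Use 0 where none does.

(i): focus "Nadia". Looking for Fatima as agent and the transcript as thing and in October as setting with some other recipient — fact (3) has Oliver there. Refuted.
(ii): focus "the transcript". Looking for Fatima as agent and Nadia as recipient and in October as setting with some other thing — fact (6) has the artefact there. Refuted.

3, 6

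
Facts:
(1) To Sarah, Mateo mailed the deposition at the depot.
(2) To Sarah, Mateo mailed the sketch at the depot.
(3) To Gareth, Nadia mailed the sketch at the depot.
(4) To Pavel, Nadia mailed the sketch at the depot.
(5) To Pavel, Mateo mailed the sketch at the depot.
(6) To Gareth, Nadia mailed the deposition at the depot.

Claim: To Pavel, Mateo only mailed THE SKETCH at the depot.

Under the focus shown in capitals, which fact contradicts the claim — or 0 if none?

The capitals mark "the sketch" as focus. So "only" rules out other things, with the rest (Mateo as agent and Pavel as recipient and at the depot as setting) as background.
Every other fact changes something in the background, not just the thing. Nothing refutes the claim.

0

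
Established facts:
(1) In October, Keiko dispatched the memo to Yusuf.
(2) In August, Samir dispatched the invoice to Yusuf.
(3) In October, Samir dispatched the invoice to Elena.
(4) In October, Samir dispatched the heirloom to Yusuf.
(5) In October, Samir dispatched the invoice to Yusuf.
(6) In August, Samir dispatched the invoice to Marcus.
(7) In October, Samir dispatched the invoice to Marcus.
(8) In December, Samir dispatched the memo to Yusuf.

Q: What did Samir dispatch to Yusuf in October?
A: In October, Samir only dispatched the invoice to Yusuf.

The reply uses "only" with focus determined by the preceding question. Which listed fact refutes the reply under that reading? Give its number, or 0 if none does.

Answering "What did ...?" puts focus on the thing — here, "the invoice".
"Only" then excludes alternative things while the background — Samir as agent and Yusuf as recipient and in October as setting — is held fixed.
Fact (4) shares the background with a different thing (the heirloom) — counterexample.
(Fact (2) would refute a reading with focus on the setting — but that is not what the question asks.)

4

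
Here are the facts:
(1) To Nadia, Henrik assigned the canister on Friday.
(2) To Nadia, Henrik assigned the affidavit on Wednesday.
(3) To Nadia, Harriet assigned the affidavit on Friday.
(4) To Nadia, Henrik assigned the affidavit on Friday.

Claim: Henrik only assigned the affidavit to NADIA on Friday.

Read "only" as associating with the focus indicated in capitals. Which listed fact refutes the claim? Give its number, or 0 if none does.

Focus (in capitals) is "Nadia" — the recipient. "Only" excludes alternative recipients while holding fixed agent = Henrik, thing = the affidavit, setting = on Friday.
Every other fact changes something in the background, not just the recipient. Nothing refutes the claim.

0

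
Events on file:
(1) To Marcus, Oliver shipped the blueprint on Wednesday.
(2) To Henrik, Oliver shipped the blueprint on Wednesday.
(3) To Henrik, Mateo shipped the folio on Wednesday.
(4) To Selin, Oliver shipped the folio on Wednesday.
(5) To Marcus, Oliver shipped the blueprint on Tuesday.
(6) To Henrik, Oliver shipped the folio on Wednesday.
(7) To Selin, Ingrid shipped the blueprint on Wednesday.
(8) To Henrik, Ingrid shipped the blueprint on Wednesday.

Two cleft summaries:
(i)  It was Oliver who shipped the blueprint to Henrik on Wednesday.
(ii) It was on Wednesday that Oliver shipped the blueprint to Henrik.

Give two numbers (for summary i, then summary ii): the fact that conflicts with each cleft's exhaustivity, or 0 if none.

8, 0

Summary (i) focuses "Oliver" (the agent); background same thing, recipient, setting (the blueprint / Henrik / on Wednesday). Fact (8) matches that background with agent = Ingrid — refutes (i).
Summary (ii) focuses "on Wednesday" (the setting); background same agent, thing, recipient (Oliver / the blueprint / Henrik). No fact matches that background with a different setting, so 0.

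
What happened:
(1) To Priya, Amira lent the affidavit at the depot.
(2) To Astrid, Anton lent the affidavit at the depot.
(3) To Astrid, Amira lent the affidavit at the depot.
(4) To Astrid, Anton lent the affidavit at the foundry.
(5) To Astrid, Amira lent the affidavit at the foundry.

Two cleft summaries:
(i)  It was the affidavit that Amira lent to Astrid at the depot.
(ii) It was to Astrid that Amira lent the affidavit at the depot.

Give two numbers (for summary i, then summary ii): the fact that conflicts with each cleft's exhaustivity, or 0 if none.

0, 1

Summary (i) focuses "the affidavit" (the thing); background Amira as agent and Astrid as recipient and at the depot as setting. No fact matches that background with a different thing, so 0.
Summary (ii) focuses "Astrid" (the recipient); background Amira as agent and the affidavit as thing and at the depot as setting. Fact (1) matches that background with recipient = Priya — refutes (ii).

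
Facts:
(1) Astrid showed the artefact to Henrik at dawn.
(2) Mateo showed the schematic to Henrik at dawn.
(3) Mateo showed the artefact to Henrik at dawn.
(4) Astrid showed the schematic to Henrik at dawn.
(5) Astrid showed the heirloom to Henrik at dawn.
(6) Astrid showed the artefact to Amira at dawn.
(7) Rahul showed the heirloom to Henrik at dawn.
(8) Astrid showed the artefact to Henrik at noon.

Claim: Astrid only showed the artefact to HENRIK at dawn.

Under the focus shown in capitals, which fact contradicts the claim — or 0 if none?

The capitals mark "Henrik" as focus. So "only" rules out other recipients, with the rest (Astrid as agent and the artefact as thing and at dawn as setting) as background.
Fact (6) shares the background but differs in recipient (Amira) — a counterexample.

6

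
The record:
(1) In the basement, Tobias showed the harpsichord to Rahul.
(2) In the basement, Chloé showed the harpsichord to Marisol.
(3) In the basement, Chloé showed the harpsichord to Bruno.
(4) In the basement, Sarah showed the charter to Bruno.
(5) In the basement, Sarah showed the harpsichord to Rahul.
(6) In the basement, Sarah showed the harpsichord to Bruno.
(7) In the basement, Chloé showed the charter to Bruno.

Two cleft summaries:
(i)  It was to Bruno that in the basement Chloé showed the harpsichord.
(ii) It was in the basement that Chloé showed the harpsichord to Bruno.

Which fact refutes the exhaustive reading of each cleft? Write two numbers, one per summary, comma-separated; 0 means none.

(i): focus "Bruno". Looking for Chloé as agent and the harpsichord as thing and in the basement as setting with some other recipient — fact (2) has Marisol there. Refuted.
(ii): focus "in the basement". No fact shares Chloé as agent and the harpsichord as thing and Bruno as recipient with a different setting. 0.

2, 0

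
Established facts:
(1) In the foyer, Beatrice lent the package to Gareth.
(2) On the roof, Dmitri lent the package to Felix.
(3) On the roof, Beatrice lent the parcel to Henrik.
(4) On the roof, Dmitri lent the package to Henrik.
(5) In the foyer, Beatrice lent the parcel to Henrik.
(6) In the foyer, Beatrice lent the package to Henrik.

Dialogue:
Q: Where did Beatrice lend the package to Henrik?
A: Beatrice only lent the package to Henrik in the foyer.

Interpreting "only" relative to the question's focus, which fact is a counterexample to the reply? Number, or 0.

Answering "Where did ...?" puts focus on the setting — here, "in the foyer".
"Only" then excludes alternative settings while the background — agent = Beatrice, thing = the package, recipient = Henrik — is held fixed.
No listed fact shares that background with another setting. Nothing contradicts the reply.
(Fact (1) would refute a reading with focus on the recipient — but that is not what the question asks.)

0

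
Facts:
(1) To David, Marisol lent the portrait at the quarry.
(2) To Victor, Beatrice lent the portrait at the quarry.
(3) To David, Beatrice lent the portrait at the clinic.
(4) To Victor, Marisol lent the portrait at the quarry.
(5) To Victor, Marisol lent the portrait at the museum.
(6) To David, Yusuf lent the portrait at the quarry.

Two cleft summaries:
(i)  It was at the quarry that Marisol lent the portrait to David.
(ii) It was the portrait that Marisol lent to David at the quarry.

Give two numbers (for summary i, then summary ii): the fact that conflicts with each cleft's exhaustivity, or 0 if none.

Summary (i) focuses "at the quarry" (the setting); background same agent, thing, recipient (Marisol / the portrait / David). No fact matches that background with a different setting, so 0.
Summary (ii) focuses "the portrait" (the thing); background same agent, recipient, setting (Marisol / David / at the quarry). No fact matches that background with a different thing, so 0.

0, 0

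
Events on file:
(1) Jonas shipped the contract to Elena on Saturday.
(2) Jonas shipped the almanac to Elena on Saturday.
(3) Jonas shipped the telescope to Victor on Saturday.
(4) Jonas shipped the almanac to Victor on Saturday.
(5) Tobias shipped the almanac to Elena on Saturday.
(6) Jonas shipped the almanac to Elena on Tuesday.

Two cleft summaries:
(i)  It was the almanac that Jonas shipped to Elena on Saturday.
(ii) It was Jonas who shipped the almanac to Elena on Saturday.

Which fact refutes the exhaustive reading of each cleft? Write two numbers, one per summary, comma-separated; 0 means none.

Summary (i) focuses "the almanac" (the thing); background same agent, recipient, setting (Jonas / Elena / on Saturday). Fact (1) matches that background with thing = the contract — refutes (i).
Summary (ii) focuses "Jonas" (the agent); background same thing, recipient, setting (the almanac / Elena / on Saturday). Fact (5) matches that background with agent = Tobias — refutes (ii).

1, 5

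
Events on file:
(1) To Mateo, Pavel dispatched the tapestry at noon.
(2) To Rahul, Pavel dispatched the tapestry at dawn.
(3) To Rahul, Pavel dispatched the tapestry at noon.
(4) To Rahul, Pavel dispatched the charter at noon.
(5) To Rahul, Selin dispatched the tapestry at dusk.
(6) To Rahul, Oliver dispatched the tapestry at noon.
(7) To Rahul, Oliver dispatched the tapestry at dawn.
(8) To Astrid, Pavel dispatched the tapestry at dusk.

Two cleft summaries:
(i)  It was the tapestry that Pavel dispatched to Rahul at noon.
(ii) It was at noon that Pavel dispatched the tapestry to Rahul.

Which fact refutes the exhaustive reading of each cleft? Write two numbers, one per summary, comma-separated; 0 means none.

(i): focus "the tapestry". Looking for agent = Pavel, recipient = Rahul, setting = at noon with some other thing — fact (4) has the charter there. Refuted.
(ii): focus "at noon". Looking for agent = Pavel, thing = the tapestry, recipient = Rahul with some other setting — fact (2) has at dawn there. Refuted.

4, 2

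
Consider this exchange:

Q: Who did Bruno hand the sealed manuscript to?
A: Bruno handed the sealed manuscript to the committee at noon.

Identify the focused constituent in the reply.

The wh-word "who" asks about the recipient.
In the answer, "Bruno" and "the sealed manuscript" are given — repeated from the question.
"at noon" is also new, but it specifies the time, which is not what the question asks about — so it is not the focus.
The constituent filling the recipient gap is "to the committee"; that is the focus.

to the committee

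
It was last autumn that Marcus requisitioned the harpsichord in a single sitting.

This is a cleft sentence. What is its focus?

last autumn

In an it-cleft "It was X that/who ...", the clefted constituent X is the focus; the that/who-clause expresses the presupposed open proposition.
Here the focus is "last autumn". The backgrounded (presupposed) material includes "Marcus", "the harpsichord" and "in a single sitting".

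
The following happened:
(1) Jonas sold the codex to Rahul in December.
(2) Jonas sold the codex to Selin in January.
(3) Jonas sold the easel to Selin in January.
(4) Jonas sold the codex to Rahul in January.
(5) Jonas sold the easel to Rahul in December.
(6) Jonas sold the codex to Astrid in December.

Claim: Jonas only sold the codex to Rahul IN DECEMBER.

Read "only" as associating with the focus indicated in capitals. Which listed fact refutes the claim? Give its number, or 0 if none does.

The capitals mark "in December" as focus. So "only" rules out other settings, with the rest (agent = Jonas, thing = the codex, recipient = Rahul) as background.
Fact (4) matches on agent = Jonas, thing = the codex, recipient = Rahul, but has setting = in January instead. That refutes the claim.

4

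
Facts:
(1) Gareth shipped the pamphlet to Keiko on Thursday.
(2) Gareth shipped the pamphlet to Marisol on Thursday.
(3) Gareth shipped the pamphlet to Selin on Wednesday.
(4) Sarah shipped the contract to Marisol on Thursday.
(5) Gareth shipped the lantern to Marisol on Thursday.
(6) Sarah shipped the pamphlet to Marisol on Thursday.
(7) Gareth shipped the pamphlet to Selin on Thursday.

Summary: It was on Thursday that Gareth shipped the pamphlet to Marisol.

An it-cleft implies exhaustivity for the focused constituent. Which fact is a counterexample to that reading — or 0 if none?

0

The cleft puts "on Thursday" in focus and presupposes the open proposition with same agent, thing, recipient (Gareth / the pamphlet / Marisol).
Exhaustivity: on Thursday is the only setting satisfying that background.
No listed fact matches the background with a different setting. Exhaustivity holds.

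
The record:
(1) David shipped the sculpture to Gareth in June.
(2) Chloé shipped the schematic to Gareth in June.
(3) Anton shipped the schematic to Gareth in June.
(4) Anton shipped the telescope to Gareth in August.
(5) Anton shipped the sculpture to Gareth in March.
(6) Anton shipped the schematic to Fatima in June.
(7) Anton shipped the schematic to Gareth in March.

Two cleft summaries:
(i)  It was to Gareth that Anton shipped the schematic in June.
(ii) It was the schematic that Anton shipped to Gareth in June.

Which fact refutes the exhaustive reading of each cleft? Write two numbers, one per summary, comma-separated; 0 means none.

6, 0

(i): focus "Gareth". Looking for agent = Anton, thing = the schematic, setting = in June with some other recipient — fact (6) has Fatima there. Refuted.
(ii): focus "the schematic". No fact shares agent = Anton, recipient = Gareth, setting = in June with a different thing. 0.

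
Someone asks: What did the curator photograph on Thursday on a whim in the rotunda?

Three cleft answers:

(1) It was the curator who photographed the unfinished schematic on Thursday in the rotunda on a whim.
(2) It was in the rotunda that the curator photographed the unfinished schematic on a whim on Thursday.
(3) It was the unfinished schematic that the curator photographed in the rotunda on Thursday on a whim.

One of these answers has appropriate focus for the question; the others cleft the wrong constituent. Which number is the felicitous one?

3

The question word "what" targets the direct object.
Option (1) clefts "the curator" — the subject (agent), not what was asked.
Option (2) clefts "in the rotunda" — the location, not what was asked.
Option (3) clefts "the unfinished schematic" — that matches what the question asks about.
So the congruent reply is (3).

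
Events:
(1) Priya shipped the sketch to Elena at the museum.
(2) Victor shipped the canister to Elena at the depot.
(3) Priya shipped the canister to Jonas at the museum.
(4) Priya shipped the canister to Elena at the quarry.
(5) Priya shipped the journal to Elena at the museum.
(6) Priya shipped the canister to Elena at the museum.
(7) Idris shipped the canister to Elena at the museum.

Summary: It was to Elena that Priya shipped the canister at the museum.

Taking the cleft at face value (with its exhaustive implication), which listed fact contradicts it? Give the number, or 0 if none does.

Focus of the cleft: "Elena" (the recipient). Presupposed background: agent = Priya, thing = the canister, setting = at the museum.
The exhaustive reading says no other recipient fits that background.
Fact (3) shares the background but with recipient = Jonas; exhaustivity is violated.

3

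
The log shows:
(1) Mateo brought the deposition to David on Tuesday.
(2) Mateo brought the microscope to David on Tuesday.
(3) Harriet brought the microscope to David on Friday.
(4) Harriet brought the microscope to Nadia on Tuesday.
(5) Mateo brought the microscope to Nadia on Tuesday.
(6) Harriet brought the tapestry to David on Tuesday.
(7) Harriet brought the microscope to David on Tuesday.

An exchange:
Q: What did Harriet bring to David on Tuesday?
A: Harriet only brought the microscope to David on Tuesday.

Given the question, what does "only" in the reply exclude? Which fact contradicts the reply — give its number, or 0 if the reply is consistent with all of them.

Answering "What did ...?" puts focus on the thing — here, "the microscope".
So "only" ranges over things; the rest (same agent, recipient, setting (Harriet / David / on Tuesday)) is presupposed.
Fact (6) keeps same agent, recipient, setting (Harriet / David / on Tuesday) but has thing = the tapestry; that refutes the reply.
(Fact (3) would refute a reading with focus on the setting — but that is not what the question asks.)

6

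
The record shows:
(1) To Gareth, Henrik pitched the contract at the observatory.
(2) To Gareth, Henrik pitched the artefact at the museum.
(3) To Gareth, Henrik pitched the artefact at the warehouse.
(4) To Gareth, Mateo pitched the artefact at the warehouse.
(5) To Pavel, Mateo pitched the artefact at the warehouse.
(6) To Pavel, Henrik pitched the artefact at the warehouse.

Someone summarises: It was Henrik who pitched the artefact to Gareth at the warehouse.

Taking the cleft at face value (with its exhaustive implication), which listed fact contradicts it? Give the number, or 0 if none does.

4

Focus of the cleft: "Henrik" (the agent). Presupposed background: the artefact as thing and Gareth as recipient and at the warehouse as setting.
The exhaustive reading says no other agent fits that background.
But fact (4) also has the artefact as thing and Gareth as recipient and at the warehouse as setting, with agent = Mateo — so the exhaustive reading fails.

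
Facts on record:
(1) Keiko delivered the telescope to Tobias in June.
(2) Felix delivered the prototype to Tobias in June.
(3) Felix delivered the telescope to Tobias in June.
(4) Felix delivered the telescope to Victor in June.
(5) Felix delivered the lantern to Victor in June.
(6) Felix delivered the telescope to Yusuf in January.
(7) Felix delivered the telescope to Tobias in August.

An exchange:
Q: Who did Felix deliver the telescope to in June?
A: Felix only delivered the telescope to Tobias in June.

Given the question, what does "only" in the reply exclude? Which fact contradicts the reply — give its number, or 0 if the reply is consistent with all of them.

4

The question "Who did ... to ...?" targets the recipient, so in the reply the focus falls on "Tobias".
So "only" ranges over recipients; the rest (Felix as agent and the telescope as thing and in June as setting) is presupposed.
Fact (4) shares the background with a different recipient (Victor) — counterexample.
(Fact (7) would refute a reading with focus on the setting — but that is not what the question asks.)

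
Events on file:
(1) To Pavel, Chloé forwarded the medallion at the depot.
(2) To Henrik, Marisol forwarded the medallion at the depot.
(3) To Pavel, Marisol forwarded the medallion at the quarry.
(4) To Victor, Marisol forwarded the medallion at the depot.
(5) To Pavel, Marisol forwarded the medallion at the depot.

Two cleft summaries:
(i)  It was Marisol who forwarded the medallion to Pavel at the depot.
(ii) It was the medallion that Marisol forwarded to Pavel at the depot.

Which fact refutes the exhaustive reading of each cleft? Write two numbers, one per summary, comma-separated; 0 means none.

1, 0

Summary (i) focuses "Marisol" (the agent); background thing = the medallion, recipient = Pavel, setting = at the depot. Fact (1) matches that background with agent = Chloé — refutes (i).
Summary (ii) focuses "the medallion" (the thing); background agent = Marisol, recipient = Pavel, setting = at the depot. No fact matches that background with a different thing, so 0.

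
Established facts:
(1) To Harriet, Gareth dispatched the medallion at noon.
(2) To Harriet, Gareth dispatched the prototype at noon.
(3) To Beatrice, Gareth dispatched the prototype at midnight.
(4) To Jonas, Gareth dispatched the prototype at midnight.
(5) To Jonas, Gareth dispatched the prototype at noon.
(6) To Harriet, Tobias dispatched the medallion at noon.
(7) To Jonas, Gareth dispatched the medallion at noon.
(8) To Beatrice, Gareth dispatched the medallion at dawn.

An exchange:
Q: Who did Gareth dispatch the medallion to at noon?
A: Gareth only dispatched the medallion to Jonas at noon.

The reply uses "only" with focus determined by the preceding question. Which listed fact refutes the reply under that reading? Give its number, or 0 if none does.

1

Answering "Who did ... to ...?" puts focus on the recipient — here, "Jonas".
"Only" then excludes alternative recipients while the background — Gareth as agent and the medallion as thing and at noon as setting — is held fixed.
Fact (1) shares the background with a different recipient (Harriet) — counterexample.
(Fact (5) would refute a reading with focus on the thing — but that is not what the question asks.)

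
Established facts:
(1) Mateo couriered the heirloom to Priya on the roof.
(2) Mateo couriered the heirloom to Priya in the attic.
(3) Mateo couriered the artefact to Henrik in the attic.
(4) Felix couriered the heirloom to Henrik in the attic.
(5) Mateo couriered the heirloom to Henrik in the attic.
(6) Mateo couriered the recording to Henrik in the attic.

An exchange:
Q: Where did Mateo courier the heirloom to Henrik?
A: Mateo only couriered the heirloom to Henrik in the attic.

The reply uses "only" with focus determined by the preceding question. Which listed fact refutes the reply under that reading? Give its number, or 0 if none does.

0

The question "Where did ...?" targets the setting, so in the reply the focus falls on "in the attic".
"Only" then excludes alternative settings while the background — agent = Mateo, thing = the heirloom, recipient = Henrik — is held fixed.
No fact keeps agent = Mateo, thing = the heirloom, recipient = Henrik while changing the setting; every other fact differs on something backgrounded. The reply stands.
(Fact (3) would refute a reading with focus on the thing — but that is not what the question asks.)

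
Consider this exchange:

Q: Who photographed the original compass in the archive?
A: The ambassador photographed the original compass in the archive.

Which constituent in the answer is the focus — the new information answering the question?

the ambassador

The wh-word "who" asks about the subject (agent).
In the answer, "the original compass" and "in the archive" are given — repeated from the question.
The constituent filling the subject (agent) gap is "the ambassador"; that is the focus and would carry nuclear stress.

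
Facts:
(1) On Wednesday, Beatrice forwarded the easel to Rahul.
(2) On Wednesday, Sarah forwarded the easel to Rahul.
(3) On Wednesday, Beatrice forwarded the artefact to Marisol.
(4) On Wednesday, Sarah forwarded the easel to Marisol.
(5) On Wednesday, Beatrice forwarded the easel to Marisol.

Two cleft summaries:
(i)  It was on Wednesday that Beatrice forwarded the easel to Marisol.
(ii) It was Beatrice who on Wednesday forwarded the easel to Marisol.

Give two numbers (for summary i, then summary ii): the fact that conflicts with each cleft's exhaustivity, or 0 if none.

0, 4

Summary (i) focuses "on Wednesday" (the setting); background Beatrice as agent and the easel as thing and Marisol as recipient. No fact matches that background with a different setting, so 0.
Summary (ii) focuses "Beatrice" (the agent); background the easel as thing and Marisol as recipient and on Wednesday as setting. Fact (4) matches that background with agent = Sarah — refutes (ii).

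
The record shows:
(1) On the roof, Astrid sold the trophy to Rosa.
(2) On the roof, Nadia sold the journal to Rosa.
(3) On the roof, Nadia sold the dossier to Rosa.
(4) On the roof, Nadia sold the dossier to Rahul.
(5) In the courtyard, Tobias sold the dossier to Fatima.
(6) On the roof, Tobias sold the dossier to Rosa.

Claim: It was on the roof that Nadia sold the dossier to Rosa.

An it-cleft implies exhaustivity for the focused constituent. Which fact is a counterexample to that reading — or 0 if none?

Focus of the cleft: "on the roof" (the setting). Presupposed background: Nadia as agent and the dossier as thing and Rosa as recipient.
Exhaustivity: on the roof is the only setting satisfying that background.
No listed fact matches the background with a different setting. Exhaustivity holds.

0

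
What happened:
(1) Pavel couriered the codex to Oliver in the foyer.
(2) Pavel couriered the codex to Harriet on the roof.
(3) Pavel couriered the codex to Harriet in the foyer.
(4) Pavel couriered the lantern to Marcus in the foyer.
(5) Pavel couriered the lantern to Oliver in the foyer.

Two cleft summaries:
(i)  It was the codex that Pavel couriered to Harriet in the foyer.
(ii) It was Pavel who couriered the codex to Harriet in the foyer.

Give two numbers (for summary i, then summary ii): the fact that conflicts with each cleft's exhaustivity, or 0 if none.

0, 0

Summary (i) focuses "the codex" (the thing); background Pavel as agent and Harriet as recipient and in the foyer as setting. No fact matches that background with a different thing, so 0.
Summary (ii) focuses "Pavel" (the agent); background the codex as thing and Harriet as recipient and in the foyer as setting. No fact matches that background with a different agent, so 0.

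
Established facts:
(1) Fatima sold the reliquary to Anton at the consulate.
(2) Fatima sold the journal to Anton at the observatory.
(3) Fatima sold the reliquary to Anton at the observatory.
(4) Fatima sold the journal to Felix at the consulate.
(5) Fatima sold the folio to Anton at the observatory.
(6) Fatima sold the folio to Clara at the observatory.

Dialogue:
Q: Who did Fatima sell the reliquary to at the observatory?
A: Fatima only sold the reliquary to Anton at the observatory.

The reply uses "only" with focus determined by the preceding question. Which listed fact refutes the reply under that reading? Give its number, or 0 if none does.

0

The question "Who did ... to ...?" targets the recipient, so in the reply the focus falls on "Anton".
So "only" ranges over recipients; the rest (agent = Fatima, thing = the reliquary, setting = at the observatory) is presupposed.
No listed fact shares that background with another recipient. Nothing contradicts the reply.
(Fact (1) would refute a reading with focus on the setting — but that is not what the question asks.)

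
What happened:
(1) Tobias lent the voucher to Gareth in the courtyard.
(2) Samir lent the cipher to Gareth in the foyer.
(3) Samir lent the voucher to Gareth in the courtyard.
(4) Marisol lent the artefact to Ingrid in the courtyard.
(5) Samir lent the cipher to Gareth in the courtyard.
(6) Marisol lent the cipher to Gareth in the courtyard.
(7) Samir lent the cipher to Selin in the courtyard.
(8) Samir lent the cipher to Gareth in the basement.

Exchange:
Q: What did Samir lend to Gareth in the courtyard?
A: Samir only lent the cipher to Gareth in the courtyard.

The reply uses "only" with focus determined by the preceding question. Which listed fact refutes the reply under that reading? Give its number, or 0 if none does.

3

The question "What did ...?" targets the thing, so in the reply the focus falls on "the cipher".
"Only" then excludes alternative things while the background — same agent, recipient, setting (Samir / Gareth / in the courtyard) — is held fixed.
Fact (3) shares the background with a different thing (the voucher) — counterexample.
(Fact (2) would refute a reading with focus on the setting — but that is not what the question asks.)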